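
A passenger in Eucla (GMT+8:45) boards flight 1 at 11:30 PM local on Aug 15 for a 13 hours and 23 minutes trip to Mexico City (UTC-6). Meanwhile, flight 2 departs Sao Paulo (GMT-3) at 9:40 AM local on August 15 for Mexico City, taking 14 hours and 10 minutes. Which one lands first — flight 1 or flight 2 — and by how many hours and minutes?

the second, by 1 hour 18 minutes

Flight 1 in UTC: 11:30 PM − 8:45 = 2:45 PM on Aug 15.
+13 hours and 23 minutes → arrive 4:08 AM UTC on Aug 16.
Flight 2 in UTC: 9:40 AM + 3:00 = 12:40 PM on Aug 15.
+14 hours and 10 minutes → arrive 2:50 AM UTC on Aug 16.
Flight 2 lands earlier by 1 hour 18 minutes.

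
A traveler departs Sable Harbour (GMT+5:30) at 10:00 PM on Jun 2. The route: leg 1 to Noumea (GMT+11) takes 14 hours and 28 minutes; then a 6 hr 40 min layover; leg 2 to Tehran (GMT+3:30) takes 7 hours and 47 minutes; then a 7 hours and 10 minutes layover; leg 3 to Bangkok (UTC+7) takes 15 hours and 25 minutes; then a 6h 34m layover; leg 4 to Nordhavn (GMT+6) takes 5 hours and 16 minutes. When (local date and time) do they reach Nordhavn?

1:50 PM on Jun 5

Convert departure to UTC: 10:00 PM − 5:30 = 4:30 PM UTC on Jun 2.
Add 14 hours 28 minutes leg 1 → 6:58 AM UTC (Jun 3).
Add 6 hours 40 minutes layover in Noumea → 1:38 PM UTC.
Add 7 hours 47 minutes leg 2 → 9:25 PM UTC.
Add 7 hours and 10 minutes layover in Tehran → 4:35 AM UTC (Jun 4).
Add 15 hours and 25 minutes leg 3 → 8:00 PM UTC.
Add 6 hours 34 minutes layover in Bangkok → 2:34 AM UTC (Jun 5).
Add 5 hours and 16 minutes leg 4 → 7:50 AM UTC.
Nordhavn is UTC+6:00, so local arrival = 7:50 AM + 6:00 = 1:50 PM on Jun 5.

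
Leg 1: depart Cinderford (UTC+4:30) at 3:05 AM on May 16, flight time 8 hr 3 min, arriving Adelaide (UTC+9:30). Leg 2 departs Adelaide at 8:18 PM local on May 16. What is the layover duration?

4 hours 10 minutes

Convert departure to UTC: 3:05 AM − 4:30 = 10:35 PM UTC on May 15.
Add 8 hours and 3 minutes flight time → 6:38 AM UTC (May 16).
Adelaide is UTC+9:30, so local arrival = 6:38 AM + 9:30 = 4:08 PM on May 16.
Layover = 8:18 PM − 4:08 PM = 4 hours 10 minutes.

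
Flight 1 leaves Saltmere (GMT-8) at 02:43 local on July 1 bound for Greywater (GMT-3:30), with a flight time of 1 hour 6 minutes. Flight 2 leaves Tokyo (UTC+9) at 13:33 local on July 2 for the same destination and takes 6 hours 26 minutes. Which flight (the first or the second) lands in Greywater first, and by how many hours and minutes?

Flight 1 in UTC: 02:43 + 8:00 = 10:43 on Jul 1.
+1 hour and 6 minutes → arrive 11:49 UTC on Jul 1.
Flight 2 in UTC: 13:33 − 9:00 = 04:33 on Jul 2.
+6 hours and 26 minutes → arrive 10:59 UTC on Jul 2.
Flight 1 lands earlier by 23 hours 10 minutes.

the first, by 23 hours 10 minutes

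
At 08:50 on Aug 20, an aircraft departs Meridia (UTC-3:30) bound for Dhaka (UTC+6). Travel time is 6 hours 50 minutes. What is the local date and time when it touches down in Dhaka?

01:10 on Aug 21

Convert departure to UTC: 08:50 + 3:30 = 12:20 UTC on Aug 20.
Add 6 hours and 50 minutes travel time → 19:10 UTC.
Dhaka is UTC+6:00, so local arrival = 19:10 + 6:00 = 01:10 on Aug 21.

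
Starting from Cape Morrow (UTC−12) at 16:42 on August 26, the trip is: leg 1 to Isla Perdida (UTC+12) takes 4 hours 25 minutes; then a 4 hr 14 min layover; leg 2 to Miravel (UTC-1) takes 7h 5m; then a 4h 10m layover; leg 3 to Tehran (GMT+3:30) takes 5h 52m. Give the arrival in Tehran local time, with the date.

Convert departure to UTC: 16:42 + 12:00 = 04:42 UTC on Aug 27.
Add 4 hours and 25 minutes leg 1 → 09:07 UTC.
Add 4 hours 14 minutes layover in Isla Perdida → 13:21 UTC.
Add 7 hours and 5 minutes leg 2 → 20:26 UTC.
Add 4 hours and 10 minutes layover in Miravel → 00:36 UTC (Aug 28).
Add 5 hours and 52 minutes leg 3 → 06:28 UTC.
Tehran is UTC+3:30, so local arrival = 06:28 + 3:30 = 09:58 on Aug 28.

09:58 on August 28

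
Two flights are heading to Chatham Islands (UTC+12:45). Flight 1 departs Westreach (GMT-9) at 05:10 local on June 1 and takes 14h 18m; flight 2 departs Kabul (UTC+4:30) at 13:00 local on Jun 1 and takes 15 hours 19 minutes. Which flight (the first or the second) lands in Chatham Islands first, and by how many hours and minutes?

Flight 1 in UTC: 05:10 + 9:00 = 14:10 on Jun 1.
+14 hours and 18 minutes → arrive 04:28 UTC on Jun 2.
Flight 2 in UTC: 13:00 − 4:30 = 08:30 on Jun 1.
+15 hours 19 minutes → arrive 23:49 UTC on Jun 1.
Flight 2 lands earlier by 4 hours 39 minutes.

the second, by 4 hours 39 minutes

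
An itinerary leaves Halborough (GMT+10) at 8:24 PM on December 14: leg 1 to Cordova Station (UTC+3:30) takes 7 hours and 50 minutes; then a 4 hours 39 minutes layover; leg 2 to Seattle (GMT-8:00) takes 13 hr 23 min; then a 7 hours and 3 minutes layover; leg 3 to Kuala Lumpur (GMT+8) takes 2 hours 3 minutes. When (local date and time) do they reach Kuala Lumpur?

5:22 AM on December 16

Convert departure to UTC: 8:24 PM − 10:00 = 10:24 AM UTC on Dec 14.
Add 7 hours 50 minutes leg 1 → 6:14 PM UTC.
Add 4 hours and 39 minutes layover in Cordova Station → 10:53 PM UTC.
Add 13 hours and 23 minutes leg 2 → 12:16 PM UTC (Dec 15).
Add 7 hours 3 minutes layover in Seattle → 7:19 PM UTC.
Add 2 hours 3 minutes leg 3 → 9:22 PM UTC.
Kuala Lumpur is UTC+8:00, so local arrival = 9:22 PM + 8:00 = 5:22 AM on Dec 16.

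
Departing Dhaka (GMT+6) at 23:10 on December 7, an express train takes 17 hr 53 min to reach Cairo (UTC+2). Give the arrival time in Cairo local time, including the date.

13:03 on December 8

Convert departure to UTC: 23:10 − 6:00 = 17:10 UTC on Dec 7.
Add 17 hours and 53 minutes travel time → 11:03 UTC (Dec 8).
Cairo is UTC+2:00, so local arrival = 11:03 + 2:00 = 13:03 on Dec 8.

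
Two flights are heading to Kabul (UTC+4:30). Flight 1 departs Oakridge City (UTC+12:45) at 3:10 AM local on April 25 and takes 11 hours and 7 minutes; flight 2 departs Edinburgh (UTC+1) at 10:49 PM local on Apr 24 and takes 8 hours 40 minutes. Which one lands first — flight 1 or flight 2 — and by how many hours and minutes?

Flight 1 in UTC: 3:10 AM − 12:45 = 2:25 PM on Apr 24.
+11 hours 7 minutes → arrive 1:32 AM UTC on Apr 25.
Flight 2 in UTC: 10:49 PM − 1:00 = 9:49 PM on Apr 24.
+8 hours and 40 minutes → arrive 6:29 AM UTC on Apr 25.
Flight 1 lands earlier by 4 hours 57 minutes.

the first, by 4 hours 57 minutes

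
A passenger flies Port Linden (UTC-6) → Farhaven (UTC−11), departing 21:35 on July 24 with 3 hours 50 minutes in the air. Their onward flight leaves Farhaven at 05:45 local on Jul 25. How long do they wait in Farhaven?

9 hours 20 minutes

Convert departure to UTC: 21:35 + 6:00 = 03:35 UTC on Jul 25.
Add 3 hours and 50 minutes flight time → 07:25 UTC.
Farhaven is UTC−11:00, so local arrival = 07:25 − 11:00 = 20:25 on Jul 24.
Layover = 05:45 − 20:25 (+1 day) = 9 hours 20 minutes.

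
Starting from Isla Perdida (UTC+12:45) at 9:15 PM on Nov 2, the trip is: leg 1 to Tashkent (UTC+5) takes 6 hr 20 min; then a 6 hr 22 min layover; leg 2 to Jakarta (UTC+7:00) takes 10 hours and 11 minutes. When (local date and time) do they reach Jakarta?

Convert departure to UTC: 9:15 PM − 12:45 = 8:30 AM UTC on Nov 2.
Add 6 hours 20 minutes leg 1 → 2:50 PM UTC.
Add 6 hours and 22 minutes layover in Tashkent → 9:12 PM UTC.
Add 10 hours 11 minutes leg 2 → 7:23 AM UTC (Nov 3).
Jakarta is UTC+7:00, so local arrival = 7:23 AM + 7:00 = 2:23 PM on Nov 3.

2:23 PM on November 3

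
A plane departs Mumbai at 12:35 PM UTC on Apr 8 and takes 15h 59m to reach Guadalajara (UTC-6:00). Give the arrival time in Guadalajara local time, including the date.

Departure is given in UTC: 12:35 PM on Apr 8.
Add 15 hours 59 minutes → 4:34 AM UTC (Apr 9).
Guadalajara is UTC−6:00: 4:34 AM − 6:00 = 10:34 PM on Apr 8.

10:34 PM on April 8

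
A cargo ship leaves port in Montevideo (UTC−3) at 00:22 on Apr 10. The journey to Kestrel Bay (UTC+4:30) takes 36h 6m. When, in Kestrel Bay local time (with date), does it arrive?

19:58 on April 11

Convert departure to UTC: 00:22 + 3:00 = 03:22 UTC on Apr 10.
Add 36 hours and 6 minutes travel time → 15:28 UTC (Apr 11).
Kestrel Bay is UTC+4:30, so local arrival = 15:28 + 4:30 = 19:58 on Apr 11.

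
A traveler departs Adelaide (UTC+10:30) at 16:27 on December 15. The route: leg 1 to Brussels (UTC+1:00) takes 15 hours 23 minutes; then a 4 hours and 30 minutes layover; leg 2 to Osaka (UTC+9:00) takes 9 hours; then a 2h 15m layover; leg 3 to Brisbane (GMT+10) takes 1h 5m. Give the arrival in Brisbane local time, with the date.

Convert departure to UTC: 16:27 − 10:30 = 05:57 UTC on Dec 15.
Add 15 hours 23 minutes leg 1 → 21:20 UTC.
Add 4 hours and 30 minutes layover in Brussels → 01:50 UTC (Dec 16).
Add 9 hours leg 2 → 10:50 UTC.
Add 2 hours and 15 minutes layover in Osaka → 13:05 UTC.
Add 1 hour and 5 minutes leg 3 → 14:10 UTC.
Brisbane is UTC+10:00, so local arrival = 14:10 + 10:00 = 00:10 on Dec 17.

00:10 on December 17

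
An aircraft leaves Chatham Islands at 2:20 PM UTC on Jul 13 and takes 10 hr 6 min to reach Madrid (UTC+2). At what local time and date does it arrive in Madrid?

2:26 AM on Jul 14

Departure is given in UTC: 2:20 PM on Jul 13.
Add 10 hours 6 minutes → 12:26 AM UTC (Jul 14).
Madrid is UTC+2:00: 12:26 AM + 2:00 = 2:26 AM on Jul 14.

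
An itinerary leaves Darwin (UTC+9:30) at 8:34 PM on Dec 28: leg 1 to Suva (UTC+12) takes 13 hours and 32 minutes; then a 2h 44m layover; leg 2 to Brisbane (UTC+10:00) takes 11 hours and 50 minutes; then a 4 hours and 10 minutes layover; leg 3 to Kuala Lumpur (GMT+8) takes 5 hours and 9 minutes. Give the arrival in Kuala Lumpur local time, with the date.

8:29 AM on December 30

Convert departure to UTC: 8:34 PM − 9:30 = 11:04 AM UTC on Dec 28.
Add 13 hours 32 minutes leg 1 → 12:36 AM UTC (Dec 29).
Add 2 hours 44 minutes layover in Suva → 3:20 AM UTC.
Add 11 hours 50 minutes leg 2 → 3:10 PM UTC.
Add 4 hours 10 minutes layover in Brisbane → 7:20 PM UTC.
Add 5 hours 9 minutes leg 3 → 12:29 AM UTC (Dec 30).
Kuala Lumpur is UTC+8:00, so local arrival = 12:29 AM + 8:00 = 8:29 AM on Dec 30.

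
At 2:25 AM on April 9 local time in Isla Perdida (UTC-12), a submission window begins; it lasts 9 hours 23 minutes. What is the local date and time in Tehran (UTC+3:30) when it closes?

3:18 AM on April 10

Convert start to UTC: 2:25 AM + 12:00 = 2:25 PM UTC on Apr 9.
Add 9 hours 23 minutes duration → 11:48 PM UTC.
Tehran is UTC+3:30, so local end time = 11:48 PM + 3:30 = 3:18 AM on Apr 10.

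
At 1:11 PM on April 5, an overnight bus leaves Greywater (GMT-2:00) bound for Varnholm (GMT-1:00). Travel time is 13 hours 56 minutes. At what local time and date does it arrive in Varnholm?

Convert departure to UTC: 1:11 PM + 2:00 = 3:11 PM UTC on Apr 5.
Add 13 hours 56 minutes travel time → 5:07 AM UTC (Apr 6).
Varnholm is UTC−1:00, so local arrival = 5:07 AM − 1:00 = 4:07 AM on Apr 6.

4:07 AM on Apr 6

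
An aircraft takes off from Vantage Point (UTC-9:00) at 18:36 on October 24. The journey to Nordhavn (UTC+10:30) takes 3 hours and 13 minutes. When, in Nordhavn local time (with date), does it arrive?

Convert departure to UTC: 18:36 + 9:00 = 03:36 UTC on Oct 25.
Add 3 hours 13 minutes travel time → 06:49 UTC.
Nordhavn is UTC+10:30, so local arrival = 06:49 + 10:30 = 17:19 on Oct 25.

17:19 on October 25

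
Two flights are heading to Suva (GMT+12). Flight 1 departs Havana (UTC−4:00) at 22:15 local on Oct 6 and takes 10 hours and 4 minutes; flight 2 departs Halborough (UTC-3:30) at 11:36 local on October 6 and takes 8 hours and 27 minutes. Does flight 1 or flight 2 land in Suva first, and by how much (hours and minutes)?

Flight 1 in UTC: 22:15 + 4:00 = 02:15 on Oct 7.
+10 hours 4 minutes → arrive 12:19 UTC on Oct 7.
Flight 2 in UTC: 11:36 + 3:30 = 15:06 on Oct 6.
+8 hours 27 minutes → arrive 23:33 UTC on Oct 6.
Flight 2 lands earlier by 12 hours 46 minutes.

the second, by 12 hours 46 minutes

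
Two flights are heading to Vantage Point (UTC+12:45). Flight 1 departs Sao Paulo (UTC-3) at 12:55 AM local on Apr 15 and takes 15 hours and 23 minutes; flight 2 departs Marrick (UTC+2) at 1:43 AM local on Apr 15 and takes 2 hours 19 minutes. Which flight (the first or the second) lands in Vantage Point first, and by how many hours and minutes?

Flight 1 in UTC: 12:55 AM + 3:00 = 3:55 AM on Apr 15.
+15 hours 23 minutes → arrive 7:18 PM UTC on Apr 15.
Flight 2 in UTC: 1:43 AM − 2:00 = 11:43 PM on Apr 14.
+2 hours 19 minutes → arrive 2:02 AM UTC on Apr 15.
Flight 2 lands earlier by 17 hours 16 minutes.

the second, by 17 hours 16 minutes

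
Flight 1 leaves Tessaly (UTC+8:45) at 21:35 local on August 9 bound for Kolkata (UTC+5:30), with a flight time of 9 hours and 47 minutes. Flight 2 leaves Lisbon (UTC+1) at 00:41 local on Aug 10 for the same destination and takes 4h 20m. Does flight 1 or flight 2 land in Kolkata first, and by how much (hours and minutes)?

Flight 1 in UTC: 21:35 − 8:45 = 12:50 on Aug 9.
+9 hours and 47 minutes → arrive 22:37 UTC on Aug 9.
Flight 2 in UTC: 00:41 − 1:00 = 23:41 on Aug 9.
+4 hours and 20 minutes → arrive 04:01 UTC on Aug 10.
Flight 1 lands earlier by 5 hours 24 minutes.

the first, by 5 hours 24 minutes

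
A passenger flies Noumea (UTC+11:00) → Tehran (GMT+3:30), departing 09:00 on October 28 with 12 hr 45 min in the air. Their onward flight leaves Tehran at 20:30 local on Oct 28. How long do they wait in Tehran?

6 hours 15 minutes

Convert departure to UTC: 09:00 − 11:00 = 22:00 UTC on Oct 27.
Add 12 hours 45 minutes flight time → 10:45 UTC (Oct 28).
Tehran is UTC+3:30, so local arrival = 10:45 + 3:30 = 14:15 on Oct 28.
Layover = 20:30 − 14:15 = 6 hours 15 minutes.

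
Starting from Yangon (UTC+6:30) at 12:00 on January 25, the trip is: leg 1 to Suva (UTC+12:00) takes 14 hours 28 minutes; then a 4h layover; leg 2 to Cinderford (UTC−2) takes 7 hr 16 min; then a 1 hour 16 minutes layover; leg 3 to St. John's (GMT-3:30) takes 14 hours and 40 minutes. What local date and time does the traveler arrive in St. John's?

Convert departure to UTC: 12:00 − 6:30 = 05:30 UTC on Jan 25.
Add 14 hours 28 minutes leg 1 → 19:58 UTC.
Add 4 hours layover in Suva → 23:58 UTC.
Add 7 hours and 16 minutes leg 2 → 07:14 UTC (Jan 26).
Add 1 hour 16 minutes layover in Cinderford → 08:30 UTC.
Add 14 hours and 40 minutes leg 3 → 23:10 UTC.
St. John's is UTC−3:30, so local arrival = 23:10 − 3:30 = 19:40 on Jan 26.

19:40 on January 26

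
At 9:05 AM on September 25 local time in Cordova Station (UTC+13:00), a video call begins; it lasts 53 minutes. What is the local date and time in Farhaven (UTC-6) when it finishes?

Farhaven is 19:00 behind Cordova Station.
After 53 minutes it is 9:58 AM in Cordova Station.
Shift by the zone difference: 9:58 AM − 19:00 = 2:58 PM on Sep 24 in Farhaven.

2:58 PM on September 24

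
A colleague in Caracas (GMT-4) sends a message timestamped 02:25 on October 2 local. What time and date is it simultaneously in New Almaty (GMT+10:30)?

16:55 on October 2

In UTC: 02:25 + 4:00 = 06:25 on Oct 2.
New Almaty is UTC+10:30: 06:25 + 10:30 = 16:55 on Oct 2.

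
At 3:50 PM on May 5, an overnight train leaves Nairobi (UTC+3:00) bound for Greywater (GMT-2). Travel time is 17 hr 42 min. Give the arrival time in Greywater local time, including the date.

Greywater is 5:00 behind Nairobi.
After 17 hours 42 minutes it is 9:32 AM (May 6) in Nairobi.
Shift by the zone difference: 9:32 AM − 5:00 = 4:32 AM on May 6 in Greywater.

4:32 AM on May 6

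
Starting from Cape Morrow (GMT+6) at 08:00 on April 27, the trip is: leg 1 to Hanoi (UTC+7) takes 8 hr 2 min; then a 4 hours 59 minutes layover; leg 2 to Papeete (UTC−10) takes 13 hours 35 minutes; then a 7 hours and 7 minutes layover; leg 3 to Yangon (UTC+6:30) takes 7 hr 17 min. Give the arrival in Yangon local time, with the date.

01:30 on Apr 29

Convert departure to UTC: 08:00 − 6:00 = 02:00 UTC on Apr 27.
Add 8 hours 2 minutes leg 1 → 10:02 UTC.
Add 4 hours and 59 minutes layover in Hanoi → 15:01 UTC.
Add 13 hours and 35 minutes leg 2 → 04:36 UTC (Apr 28).
Add 7 hours 7 minutes layover in Papeete → 11:43 UTC.
Add 7 hours and 17 minutes leg 3 → 19:00 UTC.
Yangon is UTC+6:30, so local arrival = 19:00 + 6:30 = 01:30 on Apr 29.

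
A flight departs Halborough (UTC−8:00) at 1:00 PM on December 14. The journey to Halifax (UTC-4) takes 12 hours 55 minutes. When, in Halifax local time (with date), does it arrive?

5:55 AM on Dec 15

Halifax is 4:00 ahead of Halborough.
After 12 hours 55 minutes it is 1:55 AM (Dec 15) in Halborough.
Shift by the zone difference: 1:55 AM + 4:00 = 5:55 AM on Dec 15 in Halifax.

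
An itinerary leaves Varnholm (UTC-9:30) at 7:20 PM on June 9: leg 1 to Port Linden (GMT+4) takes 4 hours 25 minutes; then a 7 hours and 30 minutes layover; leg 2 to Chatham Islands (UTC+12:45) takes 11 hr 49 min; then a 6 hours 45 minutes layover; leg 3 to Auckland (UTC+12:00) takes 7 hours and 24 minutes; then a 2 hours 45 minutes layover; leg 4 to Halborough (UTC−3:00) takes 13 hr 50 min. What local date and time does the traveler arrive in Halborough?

Convert departure to UTC: 7:20 PM + 9:30 = 4:50 AM UTC on Jun 10.
Add 4 hours 25 minutes leg 1 → 9:15 AM UTC.
Add 7 hours and 30 minutes layover in Port Linden → 4:45 PM UTC.
Add 11 hours 49 minutes leg 2 → 4:34 AM UTC (Jun 11).
Add 6 hours and 45 minutes layover in Chatham Islands → 11:19 AM UTC.
Add 7 hours 24 minutes leg 3 → 6:43 PM UTC.
Add 2 hours 45 minutes layover in Auckland → 9:28 PM UTC.
Add 13 hours 50 minutes leg 4 → 11:18 AM UTC (Jun 12).
Halborough is UTC−3:00, so local arrival = 11:18 AM − 3:00 = 8:18 AM on Jun 12.

8:18 AM on Jun 12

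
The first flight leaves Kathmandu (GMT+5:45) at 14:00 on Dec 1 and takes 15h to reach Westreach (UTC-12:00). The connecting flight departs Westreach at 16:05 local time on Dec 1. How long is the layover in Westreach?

4 hours 50 minutes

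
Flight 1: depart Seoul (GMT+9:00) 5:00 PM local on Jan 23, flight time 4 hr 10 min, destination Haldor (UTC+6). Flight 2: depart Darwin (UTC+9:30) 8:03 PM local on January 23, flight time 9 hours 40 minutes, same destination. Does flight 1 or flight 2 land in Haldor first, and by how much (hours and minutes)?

the first, by 8 hours 3 minutes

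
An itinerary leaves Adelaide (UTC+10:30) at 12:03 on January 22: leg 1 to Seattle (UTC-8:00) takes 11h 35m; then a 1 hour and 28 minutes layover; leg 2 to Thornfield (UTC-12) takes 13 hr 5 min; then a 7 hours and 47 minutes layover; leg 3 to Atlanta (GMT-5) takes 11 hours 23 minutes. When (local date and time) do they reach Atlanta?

Convert departure to UTC: 12:03 − 10:30 = 01:33 UTC on Jan 22.
Add 11 hours and 35 minutes leg 1 → 13:08 UTC.
Add 1 hour and 28 minutes layover in Seattle → 14:36 UTC.
Add 13 hours and 5 minutes leg 2 → 03:41 UTC (Jan 23).
Add 7 hours and 47 minutes layover in Thornfield → 11:28 UTC.
Add 11 hours and 23 minutes leg 3 → 22:51 UTC.
Atlanta is UTC−5:00, so local arrival = 22:51 − 5:00 = 17:51 on Jan 23.

17:51 on January 23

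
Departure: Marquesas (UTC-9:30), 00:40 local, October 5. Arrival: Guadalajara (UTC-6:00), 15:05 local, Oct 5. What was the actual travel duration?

Departure in UTC: 00:40 + 9:30 = 10:10 on Oct 5.
Arrival in UTC: 15:05 + 6:00 = 21:05 on Oct 5.
Elapsed = 21:05 − 10:10 = 10 hours 55 minutes.

10 hours 55 minutes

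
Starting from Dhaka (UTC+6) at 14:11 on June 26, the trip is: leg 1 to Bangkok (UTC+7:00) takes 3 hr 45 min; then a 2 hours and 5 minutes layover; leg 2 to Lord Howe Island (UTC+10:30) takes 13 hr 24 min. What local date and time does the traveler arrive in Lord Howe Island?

Convert departure to UTC: 14:11 − 6:00 = 08:11 UTC on Jun 26.
Add 3 hours and 45 minutes leg 1 → 11:56 UTC.
Add 2 hours and 5 minutes layover in Bangkok → 14:01 UTC.
Add 13 hours 24 minutes leg 2 → 03:25 UTC (Jun 27).
Lord Howe Island is UTC+10:30, so local arrival = 03:25 + 10:30 = 13:55 on Jun 27.

13:55 on June 27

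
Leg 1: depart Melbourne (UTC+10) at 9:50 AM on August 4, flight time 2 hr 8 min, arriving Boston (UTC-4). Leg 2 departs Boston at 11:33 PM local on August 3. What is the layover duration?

1 hour 35 minutes

Convert departure to UTC: 9:50 AM − 10:00 = 11:50 PM UTC on Aug 3.
Add 2 hours 8 minutes flight time → 1:58 AM UTC (Aug 4).
Boston is UTC−4:00, so local arrival = 1:58 AM − 4:00 = 9:58 PM on Aug 3.
Layover = 11:33 PM − 9:58 PM = 1 hour 35 minutes.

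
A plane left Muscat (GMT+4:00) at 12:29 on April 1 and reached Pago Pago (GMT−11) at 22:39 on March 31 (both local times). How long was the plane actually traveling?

Departure in UTC: 12:29 − 4:00 = 08:29 on Apr 1.
Arrival in UTC: 22:39 + 11:00 = 09:39 on Apr 1.
Elapsed = 09:39 − 08:29 = 1 hour 10 minutes.

1 hour 10 minutes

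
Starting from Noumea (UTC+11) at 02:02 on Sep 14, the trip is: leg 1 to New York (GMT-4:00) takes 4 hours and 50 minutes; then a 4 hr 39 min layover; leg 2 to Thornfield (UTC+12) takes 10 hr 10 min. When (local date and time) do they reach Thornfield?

22:41 on Sep 14

Convert departure to UTC: 02:02 − 11:00 = 15:02 UTC on Sep 13.
Add 4 hours 50 minutes leg 1 → 19:52 UTC.
Add 4 hours 39 minutes layover in New York → 00:31 UTC (Sep 14).
Add 10 hours 10 minutes leg 2 → 10:41 UTC.
Thornfield is UTC+12:00, so local arrival = 10:41 + 12:00 = 22:41 on Sep 14.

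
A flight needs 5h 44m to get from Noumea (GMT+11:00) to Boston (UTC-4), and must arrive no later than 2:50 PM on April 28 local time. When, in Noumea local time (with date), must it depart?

Target arrival in UTC: 2:50 PM + 4:00 = 6:50 PM on Apr 28.
Subtract 5 hours and 44 minutes → departure 1:06 PM UTC on Apr 28.
Noumea is UTC+11:00: 1:06 PM + 11:00 = 12:06 AM on Apr 29.

12:06 AM on Apr 29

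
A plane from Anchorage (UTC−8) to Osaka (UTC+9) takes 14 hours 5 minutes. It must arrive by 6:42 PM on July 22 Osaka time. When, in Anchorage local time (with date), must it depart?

11:37 AM on July 21

Target arrival in UTC: 6:42 PM − 9:00 = 9:42 AM on Jul 22.
Subtract 14 hours and 5 minutes → departure 7:37 PM UTC on Jul 21.
Anchorage is UTC−8:00: 7:37 PM − 8:00 = 11:37 AM on Jul 21.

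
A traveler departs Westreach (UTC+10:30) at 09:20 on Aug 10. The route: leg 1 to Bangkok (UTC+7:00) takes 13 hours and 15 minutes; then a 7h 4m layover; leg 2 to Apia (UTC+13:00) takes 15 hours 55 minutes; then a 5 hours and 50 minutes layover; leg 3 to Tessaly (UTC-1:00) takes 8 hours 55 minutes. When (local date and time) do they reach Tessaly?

00:49 on August 12

Convert departure to UTC: 09:20 − 10:30 = 22:50 UTC on Aug 9.
Add 13 hours and 15 minutes leg 1 → 12:05 UTC (Aug 10).
Add 7 hours 4 minutes layover in Bangkok → 19:09 UTC.
Add 15 hours and 55 minutes leg 2 → 11:04 UTC (Aug 11).
Add 5 hours 50 minutes layover in Apia → 16:54 UTC.
Add 8 hours and 55 minutes leg 3 → 01:49 UTC (Aug 12).
Tessaly is UTC−1:00, so local arrival = 01:49 − 1:00 = 00:49 on Aug 12.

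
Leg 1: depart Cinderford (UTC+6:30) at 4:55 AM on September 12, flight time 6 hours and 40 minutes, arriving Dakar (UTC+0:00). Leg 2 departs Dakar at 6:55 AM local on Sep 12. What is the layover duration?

1 hour 50 minutes

Convert departure to UTC: 4:55 AM − 6:30 = 10:25 PM UTC on Sep 11.
Add 6 hours and 40 minutes flight time → 5:05 AM UTC (Sep 12).
Dakar is UTC+0, so local arrival is the same: 5:05 AM on Sep 12.
Layover = 6:55 AM − 5:05 AM = 1 hour 50 minutes.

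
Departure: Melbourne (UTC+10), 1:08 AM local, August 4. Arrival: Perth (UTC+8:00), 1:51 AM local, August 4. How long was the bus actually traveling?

Departure in UTC: 1:08 AM − 10:00 = 3:08 PM on Aug 3.
Arrival in UTC: 1:51 AM − 8:00 = 5:51 PM on Aug 3.
Elapsed = 5:51 PM − 3:08 PM = 2 hours 43 minutes.

2 hours 43 minutes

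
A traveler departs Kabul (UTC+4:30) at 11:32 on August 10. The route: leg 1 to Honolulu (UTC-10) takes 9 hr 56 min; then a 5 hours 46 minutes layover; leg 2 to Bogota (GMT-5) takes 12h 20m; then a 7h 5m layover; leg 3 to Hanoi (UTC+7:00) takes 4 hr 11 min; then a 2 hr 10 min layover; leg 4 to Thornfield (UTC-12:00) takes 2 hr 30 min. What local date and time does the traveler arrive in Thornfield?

15:00 on August 11

Convert departure to UTC: 11:32 − 4:30 = 07:02 UTC on Aug 10.
Add 9 hours and 56 minutes leg 1 → 16:58 UTC.
Add 5 hours and 46 minutes layover in Honolulu → 22:44 UTC.
Add 12 hours 20 minutes leg 2 → 11:04 UTC (Aug 11).
Add 7 hours 5 minutes layover in Bogota → 18:09 UTC.
Add 4 hours and 11 minutes leg 3 → 22:20 UTC.
Add 2 hours and 10 minutes layover in Hanoi → 00:30 UTC (Aug 12).
Add 2 hours and 30 minutes leg 4 → 03:00 UTC.
Thornfield is UTC−12:00, so local arrival = 03:00 − 12:00 = 15:00 on Aug 11.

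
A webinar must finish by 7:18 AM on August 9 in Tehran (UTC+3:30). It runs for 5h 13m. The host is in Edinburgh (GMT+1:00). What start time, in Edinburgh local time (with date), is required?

11:35 PM on August 8

Target end time in UTC: 7:18 AM − 3:30 = 3:48 AM on Aug 9.
Subtract 5 hours 13 minutes → start 10:35 PM UTC on Aug 8.
Edinburgh is UTC+1:00: 10:35 PM + 1:00 = 11:35 PM on Aug 8.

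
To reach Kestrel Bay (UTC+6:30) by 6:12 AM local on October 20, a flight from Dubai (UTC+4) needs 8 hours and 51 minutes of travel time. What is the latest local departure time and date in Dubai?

6:51 PM on Oct 19

Target arrival in UTC: 6:12 AM − 6:30 = 11:42 PM on Oct 19.
Subtract 8 hours and 51 minutes → departure 2:51 PM UTC on Oct 19.
Dubai is UTC+4:00: 2:51 PM + 4:00 = 6:51 PM on Oct 19.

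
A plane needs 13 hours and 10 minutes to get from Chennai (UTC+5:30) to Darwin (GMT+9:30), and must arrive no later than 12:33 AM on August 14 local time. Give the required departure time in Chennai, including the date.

7:23 AM on August 13

Target arrival in UTC: 12:33 AM − 9:30 = 3:03 PM on Aug 13.
Subtract 13 hours 10 minutes → departure 1:53 AM UTC on Aug 13.
Chennai is UTC+5:30: 1:53 AM + 5:30 = 7:23 AM on Aug 13.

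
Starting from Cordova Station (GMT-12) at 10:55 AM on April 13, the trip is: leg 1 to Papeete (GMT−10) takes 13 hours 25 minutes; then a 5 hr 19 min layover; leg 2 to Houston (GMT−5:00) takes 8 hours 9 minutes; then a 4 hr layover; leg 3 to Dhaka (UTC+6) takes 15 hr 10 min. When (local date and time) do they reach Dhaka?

2:58 AM on Apr 16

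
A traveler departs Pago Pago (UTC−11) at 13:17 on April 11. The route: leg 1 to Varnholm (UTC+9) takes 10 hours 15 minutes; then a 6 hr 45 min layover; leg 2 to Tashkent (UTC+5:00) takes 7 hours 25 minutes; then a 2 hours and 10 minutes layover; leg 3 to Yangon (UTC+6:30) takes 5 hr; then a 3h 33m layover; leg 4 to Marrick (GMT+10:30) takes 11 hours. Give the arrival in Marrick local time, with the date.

08:55 on April 14

Convert departure to UTC: 13:17 + 11:00 = 00:17 UTC on Apr 12.
Add 10 hours 15 minutes leg 1 → 10:32 UTC.
Add 6 hours and 45 minutes layover in Varnholm → 17:17 UTC.
Add 7 hours 25 minutes leg 2 → 00:42 UTC (Apr 13).
Add 2 hours and 10 minutes layover in Tashkent → 02:52 UTC.
Add 5 hours leg 3 → 07:52 UTC.
Add 3 hours and 33 minutes layover in Yangon → 11:25 UTC.
Add 11 hours leg 4 → 22:25 UTC.
Marrick is UTC+10:30, so local arrival = 22:25 + 10:30 = 08:55 on Apr 14.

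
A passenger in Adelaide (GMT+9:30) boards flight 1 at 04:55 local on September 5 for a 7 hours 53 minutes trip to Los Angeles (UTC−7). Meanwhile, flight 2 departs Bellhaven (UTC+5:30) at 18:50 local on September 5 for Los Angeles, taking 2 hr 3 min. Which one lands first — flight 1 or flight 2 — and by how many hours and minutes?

Flight 1 in UTC: 04:55 − 9:30 = 19:25 on Sep 4.
+7 hours and 53 minutes → arrive 03:18 UTC on Sep 5.
Flight 2 in UTC: 18:50 − 5:30 = 13:20 on Sep 5.
+2 hours 3 minutes → arrive 15:23 UTC on Sep 5.
Flight 1 lands earlier by 12 hours 5 minutes.

the first, by 12 hours 5 minutes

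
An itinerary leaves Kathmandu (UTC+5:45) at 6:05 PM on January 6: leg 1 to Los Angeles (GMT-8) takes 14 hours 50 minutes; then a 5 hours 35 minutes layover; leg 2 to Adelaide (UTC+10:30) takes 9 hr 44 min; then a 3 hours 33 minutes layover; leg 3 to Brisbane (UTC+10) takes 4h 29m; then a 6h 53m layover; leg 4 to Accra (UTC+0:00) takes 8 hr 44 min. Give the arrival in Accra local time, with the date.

Convert departure to UTC: 6:05 PM − 5:45 = 12:20 PM UTC on Jan 6.
Add 14 hours and 50 minutes leg 1 → 3:10 AM UTC (Jan 7).
Add 5 hours 35 minutes layover in Los Angeles → 8:45 AM UTC.
Add 9 hours and 44 minutes leg 2 → 6:29 PM UTC.
Add 3 hours 33 minutes layover in Adelaide → 10:02 PM UTC.
Add 4 hours and 29 minutes leg 3 → 2:31 AM UTC (Jan 8).
Add 6 hours and 53 minutes layover in Brisbane → 9:24 AM UTC.
Add 8 hours 44 minutes leg 4 → 6:08 PM UTC.
Accra is UTC+0, so local arrival is the same: 6:08 PM on Jan 8.

6:08 PM on January 8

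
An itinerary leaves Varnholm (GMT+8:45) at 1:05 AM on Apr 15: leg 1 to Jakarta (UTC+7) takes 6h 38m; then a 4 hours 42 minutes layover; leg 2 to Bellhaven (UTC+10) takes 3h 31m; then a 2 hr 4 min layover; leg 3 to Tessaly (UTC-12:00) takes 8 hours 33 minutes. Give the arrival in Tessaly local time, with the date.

5:48 AM on April 15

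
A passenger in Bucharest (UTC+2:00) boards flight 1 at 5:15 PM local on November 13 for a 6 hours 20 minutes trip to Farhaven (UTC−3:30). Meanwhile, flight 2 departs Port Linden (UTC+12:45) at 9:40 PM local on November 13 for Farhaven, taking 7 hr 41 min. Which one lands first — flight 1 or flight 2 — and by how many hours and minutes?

the second, by 4 hours 59 minutes

Flight 1 in UTC: 5:15 PM − 2:00 = 3:15 PM on Nov 13.
+6 hours and 20 minutes → arrive 9:35 PM UTC on Nov 13.
Flight 2 in UTC: 9:40 PM − 12:45 = 8:55 AM on Nov 13.
+7 hours 41 minutes → arrive 4:36 PM UTC on Nov 13.
Flight 2 lands earlier by 4 hours 59 minutes.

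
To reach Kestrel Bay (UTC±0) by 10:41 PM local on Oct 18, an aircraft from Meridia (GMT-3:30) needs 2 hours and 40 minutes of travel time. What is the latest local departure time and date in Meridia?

4:31 PM on October 18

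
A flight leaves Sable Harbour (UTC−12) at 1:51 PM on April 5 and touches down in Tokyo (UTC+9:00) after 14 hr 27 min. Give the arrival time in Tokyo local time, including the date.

1:18 AM on April 7

Convert departure to UTC: 1:51 PM + 12:00 = 1:51 AM UTC on Apr 6.
Add 14 hours 27 minutes travel time → 4:18 PM UTC.
Tokyo is UTC+9:00, so local arrival = 4:18 PM + 9:00 = 1:18 AM on Apr 7.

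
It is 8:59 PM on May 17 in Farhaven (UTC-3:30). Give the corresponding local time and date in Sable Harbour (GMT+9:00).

9:29 AM on May 18

In UTC: 8:59 PM + 3:30 = 12:29 AM on May 18.
Sable Harbour is UTC+9:00: 12:29 AM + 9:00 = 9:29 AM on May 18.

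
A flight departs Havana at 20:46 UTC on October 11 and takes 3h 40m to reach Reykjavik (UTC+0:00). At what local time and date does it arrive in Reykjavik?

00:26 on October 12

Departure is given in UTC: 20:46 on Oct 11.
Add 3 hours 40 minutes → 00:26 UTC (Oct 12).
Reykjavik is UTC+0, so local arrival is 00:26 on Oct 12.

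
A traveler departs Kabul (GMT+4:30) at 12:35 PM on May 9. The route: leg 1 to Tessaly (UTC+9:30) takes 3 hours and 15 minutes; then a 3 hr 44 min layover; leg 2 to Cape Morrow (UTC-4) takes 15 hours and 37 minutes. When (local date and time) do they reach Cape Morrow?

Convert departure to UTC: 12:35 PM − 4:30 = 8:05 AM UTC on May 9.
Add 3 hours and 15 minutes leg 1 → 11:20 AM UTC.
Add 3 hours 44 minutes layover in Tessaly → 3:04 PM UTC.
Add 15 hours 37 minutes leg 2 → 6:41 AM UTC (May 10).
Cape Morrow is UTC−4:00, so local arrival = 6:41 AM − 4:00 = 2:41 AM on May 10.

2:41 AM on May 10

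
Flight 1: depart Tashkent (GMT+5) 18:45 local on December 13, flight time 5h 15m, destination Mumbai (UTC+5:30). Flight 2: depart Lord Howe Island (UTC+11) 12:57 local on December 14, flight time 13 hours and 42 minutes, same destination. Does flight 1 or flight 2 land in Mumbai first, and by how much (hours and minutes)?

the first, by 20 hours 39 minutes

Flight 1 in UTC: 18:45 − 5:00 = 13:45 on Dec 13.
+5 hours 15 minutes → arrive 19:00 UTC on Dec 13.
Flight 2 in UTC: 12:57 − 11:00 = 01:57 on Dec 14.
+13 hours 42 minutes → arrive 15:39 UTC on Dec 14.
Flight 1 lands earlier by 20 hours 39 minutes.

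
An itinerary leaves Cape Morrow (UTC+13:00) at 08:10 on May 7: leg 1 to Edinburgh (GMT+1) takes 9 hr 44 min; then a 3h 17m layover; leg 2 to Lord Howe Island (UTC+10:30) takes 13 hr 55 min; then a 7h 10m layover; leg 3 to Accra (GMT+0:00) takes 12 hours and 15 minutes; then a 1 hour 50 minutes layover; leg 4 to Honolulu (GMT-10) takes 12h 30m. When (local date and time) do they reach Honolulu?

21:51 on May 8

Convert departure to UTC: 08:10 − 13:00 = 19:10 UTC on May 6.
Add 9 hours 44 minutes leg 1 → 04:54 UTC (May 7).
Add 3 hours 17 minutes layover in Edinburgh → 08:11 UTC.
Add 13 hours and 55 minutes leg 2 → 22:06 UTC.
Add 7 hours 10 minutes layover in Lord Howe Island → 05:16 UTC (May 8).
Add 12 hours 15 minutes leg 3 → 17:31 UTC.
Add 1 hour and 50 minutes layover in Accra → 19:21 UTC.
Add 12 hours and 30 minutes leg 4 → 07:51 UTC (May 9).
Honolulu is UTC−10:00, so local arrival = 07:51 − 10:00 = 21:51 on May 8.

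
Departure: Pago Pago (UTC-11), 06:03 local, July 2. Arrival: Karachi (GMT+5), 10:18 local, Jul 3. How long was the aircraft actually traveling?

12 hours 15 minutes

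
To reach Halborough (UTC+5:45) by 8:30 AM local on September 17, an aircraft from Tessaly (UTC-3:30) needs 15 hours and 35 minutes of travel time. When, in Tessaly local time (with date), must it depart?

Target arrival in UTC: 8:30 AM − 5:45 = 2:45 AM on Sep 17.
Subtract 15 hours 35 minutes → departure 11:10 AM UTC on Sep 16.
Tessaly is UTC−3:30: 11:10 AM − 3:30 = 7:40 AM on Sep 16.

7:40 AM on September 16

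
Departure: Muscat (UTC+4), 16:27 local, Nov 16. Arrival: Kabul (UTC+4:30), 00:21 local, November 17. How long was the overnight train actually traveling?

Departure in UTC: 16:27 − 4:00 = 12:27 on Nov 16.
Arrival in UTC: 00:21 − 4:30 = 19:51 on Nov 16.
Elapsed = 19:51 − 12:27 = 7 hours 24 minutes.

7 hours 24 minutes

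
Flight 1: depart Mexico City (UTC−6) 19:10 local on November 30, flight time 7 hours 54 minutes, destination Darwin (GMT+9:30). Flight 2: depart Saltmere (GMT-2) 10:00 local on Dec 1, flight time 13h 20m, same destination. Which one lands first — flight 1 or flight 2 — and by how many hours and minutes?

the first, by 16 hours 16 minutes

Flight 1 in UTC: 19:10 + 6:00 = 01:10 on Dec 1.
+7 hours 54 minutes → arrive 09:04 UTC on Dec 1.
Flight 2 in UTC: 10:00 + 2:00 = 12:00 on Dec 1.
+13 hours 20 minutes → arrive 01:20 UTC on Dec 2.
Flight 1 lands earlier by 16 hours 16 minutes.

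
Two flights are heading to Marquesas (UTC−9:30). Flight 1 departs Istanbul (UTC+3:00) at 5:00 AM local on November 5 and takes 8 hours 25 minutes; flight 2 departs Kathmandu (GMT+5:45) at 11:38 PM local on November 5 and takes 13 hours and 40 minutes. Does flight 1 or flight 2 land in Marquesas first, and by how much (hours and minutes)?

the first, by 21 hours 8 minutes

Flight 1 in UTC: 5:00 AM − 3:00 = 2:00 AM on Nov 5.
+8 hours and 25 minutes → arrive 10:25 AM UTC on Nov 5.
Flight 2 in UTC: 11:38 PM − 5:45 = 5:53 PM on Nov 5.
+13 hours 40 minutes → arrive 7:33 AM UTC on Nov 6.
Flight 1 lands earlier by 21 hours 8 minutes.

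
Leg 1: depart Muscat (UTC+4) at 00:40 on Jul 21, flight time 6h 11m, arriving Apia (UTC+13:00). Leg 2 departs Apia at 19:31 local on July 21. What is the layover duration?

Convert departure to UTC: 00:40 − 4:00 = 20:40 UTC on Jul 20.
Add 6 hours and 11 minutes flight time → 02:51 UTC (Jul 21).
Apia is UTC+13:00, so local arrival = 02:51 + 13:00 = 15:51 on Jul 21.
Layover = 19:31 − 15:51 = 3 hours 40 minutes.

3 hours 40 minutes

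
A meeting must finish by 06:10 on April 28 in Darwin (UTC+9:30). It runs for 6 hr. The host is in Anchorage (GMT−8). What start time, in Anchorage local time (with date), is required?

06:40 on April 27

Target end time in UTC: 06:10 − 9:30 = 20:40 on Apr 27.
Subtract 6 hours → start 14:40 UTC on Apr 27.
Anchorage is UTC−8:00: 14:40 − 8:00 = 06:40 on Apr 27.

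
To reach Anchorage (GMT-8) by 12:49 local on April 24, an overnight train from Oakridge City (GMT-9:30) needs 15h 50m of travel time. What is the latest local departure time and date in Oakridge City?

19:29 on Apr 23

Target arrival in UTC: 12:49 + 8:00 = 20:49 on Apr 24.
Subtract 15 hours and 50 minutes → departure 04:59 UTC on Apr 24.
Oakridge City is UTC−9:30: 04:59 − 9:30 = 19:29 on Apr 23.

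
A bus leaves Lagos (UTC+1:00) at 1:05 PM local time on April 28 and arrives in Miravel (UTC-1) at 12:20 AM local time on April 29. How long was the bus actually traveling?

Departure in UTC: 1:05 PM − 1:00 = 12:05 PM on Apr 28.
Arrival in UTC: 12:20 AM + 1:00 = 1:20 AM on Apr 29.
Elapsed = 1:20 AM − 12:05 PM (+1 day) = 13 hours 15 minutes.

13 hours 15 minutes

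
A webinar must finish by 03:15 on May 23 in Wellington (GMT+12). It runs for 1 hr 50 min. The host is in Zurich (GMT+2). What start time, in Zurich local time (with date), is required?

Target end time in UTC: 03:15 − 12:00 = 15:15 on May 22.
Subtract 1 hour and 50 minutes → start 13:25 UTC on May 22.
Zurich is UTC+2:00: 13:25 + 2:00 = 15:25 on May 22.

15:25 on May 22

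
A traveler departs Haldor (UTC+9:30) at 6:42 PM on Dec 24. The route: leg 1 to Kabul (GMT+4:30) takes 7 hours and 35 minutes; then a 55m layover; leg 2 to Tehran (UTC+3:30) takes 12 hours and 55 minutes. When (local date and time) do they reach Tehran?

10:07 AM on Dec 25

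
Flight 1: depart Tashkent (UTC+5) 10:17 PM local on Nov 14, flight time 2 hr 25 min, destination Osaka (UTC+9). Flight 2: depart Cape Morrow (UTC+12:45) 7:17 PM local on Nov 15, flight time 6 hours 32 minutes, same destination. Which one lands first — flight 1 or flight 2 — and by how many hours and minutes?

the first, by 17 hours 22 minutes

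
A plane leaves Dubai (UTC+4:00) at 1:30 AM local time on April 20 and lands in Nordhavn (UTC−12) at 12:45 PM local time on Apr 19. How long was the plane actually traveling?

3 hours 15 minutes

Departure in UTC: 1:30 AM − 4:00 = 9:30 PM on Apr 19.
Arrival in UTC: 12:45 PM + 12:00 = 12:45 AM on Apr 20.
Elapsed = 12:45 AM − 9:30 PM (+1 day) = 3 hours 15 minutes.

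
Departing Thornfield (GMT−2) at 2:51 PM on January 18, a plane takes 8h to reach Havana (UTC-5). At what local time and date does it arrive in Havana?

Convert departure to UTC: 2:51 PM + 2:00 = 4:51 PM UTC on Jan 18.
Add 8 hours travel time → 12:51 AM UTC (Jan 19).
Havana is UTC−5:00, so local arrival = 12:51 AM − 5:00 = 7:51 PM on Jan 18.

7:51 PM on January 18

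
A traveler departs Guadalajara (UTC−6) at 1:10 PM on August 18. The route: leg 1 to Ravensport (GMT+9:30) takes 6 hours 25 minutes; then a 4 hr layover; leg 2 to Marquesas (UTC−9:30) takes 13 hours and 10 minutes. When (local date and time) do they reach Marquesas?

9:15 AM on Aug 19

Convert departure to UTC: 1:10 PM + 6:00 = 7:10 PM UTC on Aug 18.
Add 6 hours 25 minutes leg 1 → 1:35 AM UTC (Aug 19).
Add 4 hours layover in Ravensport → 5:35 AM UTC.
Add 13 hours 10 minutes leg 2 → 6:45 PM UTC.
Marquesas is UTC−9:30, so local arrival = 6:45 PM − 9:30 = 9:15 AM on Aug 19.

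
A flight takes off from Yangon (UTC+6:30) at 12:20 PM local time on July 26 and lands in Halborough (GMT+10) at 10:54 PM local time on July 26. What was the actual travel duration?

7 hours 4 minutes

Departure in UTC: 12:20 PM − 6:30 = 5:50 AM on Jul 26.
Arrival in UTC: 10:54 PM − 10:00 = 12:54 PM on Jul 26.
Elapsed = 12:54 PM − 5:50 AM = 7 hours 4 minutes.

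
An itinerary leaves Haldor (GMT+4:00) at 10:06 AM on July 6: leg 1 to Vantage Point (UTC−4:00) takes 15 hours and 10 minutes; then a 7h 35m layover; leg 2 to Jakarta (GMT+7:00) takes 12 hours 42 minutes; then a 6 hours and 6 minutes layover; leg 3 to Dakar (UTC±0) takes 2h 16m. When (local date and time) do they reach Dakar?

Convert departure to UTC: 10:06 AM − 4:00 = 6:06 AM UTC on Jul 6.
Add 15 hours and 10 minutes leg 1 → 9:16 PM UTC.
Add 7 hours and 35 minutes layover in Vantage Point → 4:51 AM UTC (Jul 7).
Add 12 hours and 42 minutes leg 2 → 5:33 PM UTC.
Add 6 hours 6 minutes layover in Jakarta → 11:39 PM UTC.
Add 2 hours and 16 minutes leg 3 → 1:55 AM UTC (Jul 8).
Dakar is UTC+0, so local arrival is the same: 1:55 AM on Jul 8.

1:55 AM on July 8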